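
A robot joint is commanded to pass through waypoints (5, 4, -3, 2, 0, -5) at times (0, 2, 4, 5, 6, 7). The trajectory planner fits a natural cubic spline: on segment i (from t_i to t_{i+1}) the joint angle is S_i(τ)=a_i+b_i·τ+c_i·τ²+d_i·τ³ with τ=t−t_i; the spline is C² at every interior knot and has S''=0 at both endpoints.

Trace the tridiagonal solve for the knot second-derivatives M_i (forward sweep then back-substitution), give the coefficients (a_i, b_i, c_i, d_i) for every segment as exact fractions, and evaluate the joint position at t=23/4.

Δ: Δ0=-1/2, Δ1=-7/2, Δ2=5, Δ3=-2, Δ4=-5
row 1: diag=8, rhs=-18; c'=1/4, d'=-9/4
row 2: denom=6−2·1/4=11/2; d'=(51−2·-9/4)/(11/2)=111/11
row 3: denom=4−1·2/11=42/11; d'=(-42−1·111/11)/(42/11)=-191/14
row 4: denom=4−1·11/42=157/42; d'=(-18−1·-191/14)/(157/42)=-183/157
back: M4=-183/157
back: M3=-191/14−11/42·-183/157=-2094/157
back: M2=111/11−2/11·-2094/157=1965/157
back: M1=-9/4−1/4·1965/157=-1689/314
M: M0=0, M1=-1689/314, M2=1965/157, M3=-2094/157, M4=-183/157, M5=0
seg 0: a=5, c=M0/2=0, d=(M1−M0)/(6·2)=-563/1256, b=Δ0−h0·(2M0+M1)/6=203/157
seg 1: a=4, c=M1/2=-1689/628, d=(M2−M1)/(6·2)=1873/1256, b=Δ1−h1·(2M1+M2)/6=-1283/314
seg 2: a=-3, c=M2/2=1965/314, d=(M3−M2)/(6·1)=-1353/314, b=Δ2−h2·(2M2+M3)/6=479/157
seg 3: a=2, c=M3/2=-1047/157, d=(M4−M3)/(6·1)=637/314, b=Δ3−h3·(2M3+M4)/6=829/314
seg 4: a=0, c=M4/2=-183/314, d=(M5−M4)/(6·1)=61/314, b=Δ4−h4·(2M4+M5)/6=-724/157
t_q=23/4 → seg 3, τ=3/4; S=2+829/314·τ+-1047/157·τ²+637/314·τ³=21799/20096

  seg 0: a=5 b=203/157 c=0 d=-563/1256
  seg 1: a=4 b=-1283/314 c=-1689/628 d=1873/1256
  seg 2: a=-3 b=479/157 c=1965/314 d=-1353/314
  seg 3: a=2 b=829/314 c=-1047/157 d=637/314
  seg 4: a=0 b=-724/157 c=-183/314 d=61/314
S(23/4) = 21799/20096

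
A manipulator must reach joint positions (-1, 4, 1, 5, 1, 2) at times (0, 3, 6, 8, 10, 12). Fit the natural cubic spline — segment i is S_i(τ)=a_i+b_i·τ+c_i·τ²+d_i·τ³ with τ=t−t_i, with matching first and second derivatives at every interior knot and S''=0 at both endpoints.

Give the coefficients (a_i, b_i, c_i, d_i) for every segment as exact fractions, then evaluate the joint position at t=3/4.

  seg 0: a=-1 b=8645/3138 c=0 d=-3415/28242
  seg 1: a=4 b=-800/1569 c=-3415/3138 d=8707/28242
  seg 2: a=1 b=4031/3138 c=882/523 d=-8339/12552
  seg 3: a=5 b=91/1569 c=-4811/2092 d=7975/12552
  seg 4: a=1 b=-4759/3138 c=791/523 d=-791/3138
S(3/4) = 67961/66944

Δ: Δ0=5/3, Δ1=-1, Δ2=2, Δ3=-2, Δ4=1/2
row 1: diag=12, rhs=-16; c'=1/4, d'=-4/3
row 2: denom=10−3·1/4=37/4; d'=(18−3·-4/3)/(37/4)=88/37
row 3: denom=8−2·8/37=280/37; d'=(-24−2·88/37)/(280/37)=-19/5
row 4: denom=8−2·37/140=523/70; d'=(15−2·-19/5)/(523/70)=1582/523
back: M4=1582/523
back: M3=-19/5−37/140·1582/523=-4811/1046
back: M2=88/37−8/37·-4811/1046=1764/523
back: M1=-4/3−1/4·1764/523=-3415/1569
M: M0=0, M1=-3415/1569, M2=1764/523, M3=-4811/1046, M4=1582/523, M5=0
seg 0: a=-1, c=M0/2=0, d=(M1−M0)/(6·3)=-3415/28242, b=Δ0−h0·(2M0+M1)/6=8645/3138
seg 1: a=4, c=M1/2=-3415/3138, d=(M2−M1)/(6·3)=8707/28242, b=Δ1−h1·(2M1+M2)/6=-800/1569
seg 2: a=1, c=M2/2=882/523, d=(M3−M2)/(6·2)=-8339/12552, b=Δ2−h2·(2M2+M3)/6=4031/3138
seg 3: a=5, c=M3/2=-4811/2092, d=(M4−M3)/(6·2)=7975/12552, b=Δ3−h3·(2M3+M4)/6=91/1569
seg 4: a=1, c=M4/2=791/523, d=(M5−M4)/(6·2)=-791/3138, b=Δ4−h4·(2M4+M5)/6=-4759/3138
t_q=3/4 → seg 0, τ=3/4; S=-1+8645/3138·τ+0·τ²+-3415/28242·τ³=67961/66944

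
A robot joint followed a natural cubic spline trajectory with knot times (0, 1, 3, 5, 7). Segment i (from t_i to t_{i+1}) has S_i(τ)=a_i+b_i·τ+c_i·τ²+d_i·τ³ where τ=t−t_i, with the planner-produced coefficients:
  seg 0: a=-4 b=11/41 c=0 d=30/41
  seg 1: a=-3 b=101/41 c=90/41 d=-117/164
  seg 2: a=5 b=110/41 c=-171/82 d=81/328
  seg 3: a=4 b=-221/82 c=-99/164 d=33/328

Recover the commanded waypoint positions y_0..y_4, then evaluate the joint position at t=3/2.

y_0 = S_0(0) = a_0 = -4
y_1 = S_1(0) = a_1 = -3
y_2 = S_2(0) = a_2 = 5
y_3 = S_3(0) = a_3 = 4
y_4 = S_3(2) = -3
t_q=3/2 is in segment 1 (τ=1/2); S_1(τ)=-1717/1312

y_0=-4 y_1=-3 y_2=5 y_3=4 y_4=-3
S(3/2) = -1717/1312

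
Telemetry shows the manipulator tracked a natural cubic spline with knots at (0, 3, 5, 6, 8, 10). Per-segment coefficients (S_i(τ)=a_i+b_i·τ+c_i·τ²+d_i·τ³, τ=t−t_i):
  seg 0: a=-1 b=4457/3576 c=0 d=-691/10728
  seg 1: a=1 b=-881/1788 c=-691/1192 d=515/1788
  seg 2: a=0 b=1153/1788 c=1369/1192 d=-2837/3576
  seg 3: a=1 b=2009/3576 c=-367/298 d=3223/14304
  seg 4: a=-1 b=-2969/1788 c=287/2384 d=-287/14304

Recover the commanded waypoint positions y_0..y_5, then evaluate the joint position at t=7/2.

y_0 = S_0(0) = a_0 = -1
y_1 = S_1(0) = a_1 = 1
y_2 = S_2(0) = a_2 = 0
y_3 = S_3(0) = a_3 = 1
y_4 = S_4(0) = a_4 = -1
y_5 = S_4(2) = -4
t_q=7/2 is in segment 1 (τ=1/2); S_1(τ)=1537/2384

y_0=-1 y_1=1 y_2=0 y_3=1 y_4=-1 y_5=-4
S(7/2) = 1537/2384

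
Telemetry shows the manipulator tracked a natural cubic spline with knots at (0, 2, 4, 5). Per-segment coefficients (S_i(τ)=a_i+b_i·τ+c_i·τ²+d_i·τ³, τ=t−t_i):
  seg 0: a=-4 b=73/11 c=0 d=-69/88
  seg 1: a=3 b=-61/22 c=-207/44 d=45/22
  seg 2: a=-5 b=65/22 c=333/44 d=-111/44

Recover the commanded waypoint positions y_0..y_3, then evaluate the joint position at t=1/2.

y_0=-4 y_1=3 y_2=-5 y_3=3
S(1/2) = -549/704

y_0 = S_0(0) = a_0 = -4
y_1 = S_1(0) = a_1 = 3
y_2 = S_2(0) = a_2 = -5
y_3 = S_2(1) = 3
t_q=1/2 is in segment 0 (τ=1/2); S_0(τ)=-549/704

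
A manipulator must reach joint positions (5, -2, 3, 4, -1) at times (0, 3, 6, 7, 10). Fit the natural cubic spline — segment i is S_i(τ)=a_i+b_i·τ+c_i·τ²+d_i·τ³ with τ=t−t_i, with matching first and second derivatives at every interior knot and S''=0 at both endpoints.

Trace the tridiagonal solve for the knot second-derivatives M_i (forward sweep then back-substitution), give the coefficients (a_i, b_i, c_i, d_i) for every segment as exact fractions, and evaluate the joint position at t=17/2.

  seg 0: a=5 b=-66/19 c=0 d=65/513
  seg 1: a=-2 b=-1/19 c=65/57 d=-97/513
  seg 2: a=3 b=32/19 c=-32/57 d=-7/57
  seg 3: a=4 b=11/57 c=-53/57 d=53/513
S(17/2) = 387/152

Δ: Δ0=-7/3, Δ1=5/3, Δ2=1, Δ3=-5/3
row 1: diag=12, rhs=24; c'=1/4, d'=2
row 2: denom=8−3·1/4=29/4; d'=(-4−3·2)/(29/4)=-40/29
row 3: denom=8−1·4/29=228/29; d'=(-16−1·-40/29)/(228/29)=-106/57
back: M3=-106/57
back: M2=-40/29−4/29·-106/57=-64/57
back: M1=2−1/4·-64/57=130/57
M: M0=0, M1=130/57, M2=-64/57, M3=-106/57, M4=0
seg 0: a=5, c=M0/2=0, d=(M1−M0)/(6·3)=65/513, b=Δ0−h0·(2M0+M1)/6=-66/19
seg 1: a=-2, c=M1/2=65/57, d=(M2−M1)/(6·3)=-97/513, b=Δ1−h1·(2M1+M2)/6=-1/19
seg 2: a=3, c=M2/2=-32/57, d=(M3−M2)/(6·1)=-7/57, b=Δ2−h2·(2M2+M3)/6=32/19
seg 3: a=4, c=M3/2=-53/57, d=(M4−M3)/(6·3)=53/513, b=Δ3−h3·(2M3+M4)/6=11/57
t_q=17/2 → seg 3, τ=3/2; S=4+11/57·τ+-53/57·τ²+53/513·τ³=387/152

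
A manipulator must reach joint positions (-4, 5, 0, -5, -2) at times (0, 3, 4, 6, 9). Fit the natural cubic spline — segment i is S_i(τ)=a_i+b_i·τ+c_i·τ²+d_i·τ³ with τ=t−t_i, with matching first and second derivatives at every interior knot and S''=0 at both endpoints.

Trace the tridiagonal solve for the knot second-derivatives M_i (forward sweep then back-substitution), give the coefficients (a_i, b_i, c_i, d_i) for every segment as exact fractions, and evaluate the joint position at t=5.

Δ: Δ0=3, Δ1=-5, Δ2=-5/2, Δ3=1
row 1: diag=8, rhs=-48; c'=1/8, d'=-6
row 2: denom=6−1·1/8=47/8; d'=(15−1·-6)/(47/8)=168/47
row 3: denom=10−2·16/47=438/47; d'=(21−2·168/47)/(438/47)=217/146
back: M3=217/146
back: M2=168/47−16/47·217/146=224/73
back: M1=-6−1/8·224/73=-466/73
M: M0=0, M1=-466/73, M2=224/73, M3=217/146, M4=0
seg 0: a=-4, c=M0/2=0, d=(M1−M0)/(6·3)=-233/657, b=Δ0−h0·(2M0+M1)/6=452/73
seg 1: a=5, c=M1/2=-233/73, d=(M2−M1)/(6·1)=115/73, b=Δ1−h1·(2M1+M2)/6=-247/73
seg 2: a=0, c=M2/2=112/73, d=(M3−M2)/(6·2)=-77/584, b=Δ2−h2·(2M2+M3)/6=-368/73
seg 3: a=-5, c=M3/2=217/292, d=(M4−M3)/(6·3)=-217/2628, b=Δ3−h3·(2M3+M4)/6=-71/146
t_q=5 → seg 2, τ=1; S=0+-368/73·τ+112/73·τ²+-77/584·τ³=-2125/584

  seg 0: a=-4 b=452/73 c=0 d=-233/657
  seg 1: a=5 b=-247/73 c=-233/73 d=115/73
  seg 2: a=0 b=-368/73 c=112/73 d=-77/584
  seg 3: a=-5 b=-71/146 c=217/292 d=-217/2628
S(5) = -2125/584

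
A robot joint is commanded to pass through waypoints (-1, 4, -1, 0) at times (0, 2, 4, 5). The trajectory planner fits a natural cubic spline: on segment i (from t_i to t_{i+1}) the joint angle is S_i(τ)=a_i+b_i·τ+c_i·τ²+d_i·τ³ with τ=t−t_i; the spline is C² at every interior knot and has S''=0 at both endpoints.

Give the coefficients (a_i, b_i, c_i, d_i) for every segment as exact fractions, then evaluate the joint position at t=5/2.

  seg 0: a=-1 b=46/11 c=0 d=-37/88
  seg 1: a=4 b=-19/22 c=-111/44 d=75/88
  seg 2: a=-1 b=-8/11 c=57/22 d=-19/22
S(5/2) = 2143/704

Δ: Δ0=5/2, Δ1=-5/2, Δ2=1
row 1: diag=8, rhs=-30; c'=1/4, d'=-15/4
row 2: denom=6−2·1/4=11/2; d'=(21−2·-15/4)/(11/2)=57/11
back: M2=57/11
back: M1=-15/4−1/4·57/11=-111/22
M: M0=0, M1=-111/22, M2=57/11, M3=0
seg 0: a=-1, c=M0/2=0, d=(M1−M0)/(6·2)=-37/88, b=Δ0−h0·(2M0+M1)/6=46/11
seg 1: a=4, c=M1/2=-111/44, d=(M2−M1)/(6·2)=75/88, b=Δ1−h1·(2M1+M2)/6=-19/22
seg 2: a=-1, c=M2/2=57/22, d=(M3−M2)/(6·1)=-19/22, b=Δ2−h2·(2M2+M3)/6=-8/11
t_q=5/2 → seg 1, τ=1/2; S=4+-19/22·τ+-111/44·τ²+75/88·τ³=2143/704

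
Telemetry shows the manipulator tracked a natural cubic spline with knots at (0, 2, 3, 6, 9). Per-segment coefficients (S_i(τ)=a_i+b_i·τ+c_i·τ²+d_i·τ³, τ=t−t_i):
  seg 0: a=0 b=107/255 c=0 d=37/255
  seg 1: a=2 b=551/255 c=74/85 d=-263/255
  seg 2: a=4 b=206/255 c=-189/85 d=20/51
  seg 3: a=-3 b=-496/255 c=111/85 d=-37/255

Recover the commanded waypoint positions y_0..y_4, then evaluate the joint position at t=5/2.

y_0 = S_0(0) = a_0 = 0
y_1 = S_1(0) = a_1 = 2
y_2 = S_2(0) = a_2 = 4
y_3 = S_3(0) = a_3 = -3
y_4 = S_3(3) = -1
t_q=5/2 is in segment 1 (τ=1/2); S_1(τ)=431/136

y_0=0 y_1=2 y_2=4 y_3=-3 y_4=-1
S(5/2) = 431/136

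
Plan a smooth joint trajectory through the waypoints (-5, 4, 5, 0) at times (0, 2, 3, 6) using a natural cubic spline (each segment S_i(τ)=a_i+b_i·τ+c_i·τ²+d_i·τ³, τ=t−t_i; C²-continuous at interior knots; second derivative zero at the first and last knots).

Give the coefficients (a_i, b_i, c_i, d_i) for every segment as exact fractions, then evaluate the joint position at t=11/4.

Δ: Δ0=9/2, Δ1=1, Δ2=-5/3
row 1: diag=6, rhs=-21; c'=1/6, d'=-7/2
row 2: denom=8−1·1/6=47/6; d'=(-16−1·-7/2)/(47/6)=-75/47
back: M2=-75/47
back: M1=-7/2−1/6·-75/47=-152/47
M: M0=0, M1=-152/47, M2=-75/47, M3=0
seg 0: a=-5, c=M0/2=0, d=(M1−M0)/(6·2)=-38/141, b=Δ0−h0·(2M0+M1)/6=1573/282
seg 1: a=4, c=M1/2=-76/47, d=(M2−M1)/(6·1)=77/282, b=Δ1−h1·(2M1+M2)/6=661/282
seg 2: a=5, c=M2/2=-75/94, d=(M3−M2)/(6·3)=25/282, b=Δ2−h2·(2M2+M3)/6=-10/141
t_q=11/4 → seg 1, τ=3/4; S=4+661/282·τ+-76/47·τ²+77/282·τ³=29861/6016

  seg 0: a=-5 b=1573/282 c=0 d=-38/141
  seg 1: a=4 b=661/282 c=-76/47 d=77/282
  seg 2: a=5 b=-10/141 c=-75/94 d=25/282
S(11/4) = 29861/6016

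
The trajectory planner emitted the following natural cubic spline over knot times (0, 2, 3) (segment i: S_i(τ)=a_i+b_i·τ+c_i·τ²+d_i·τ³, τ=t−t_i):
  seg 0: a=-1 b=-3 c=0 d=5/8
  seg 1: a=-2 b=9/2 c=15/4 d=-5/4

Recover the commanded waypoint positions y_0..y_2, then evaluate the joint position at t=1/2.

y_0=-1 y_1=-2 y_2=5
S(1/2) = -155/64

y_0 = S_0(0) = a_0 = -1
y_1 = S_1(0) = a_1 = -2
y_2 = S_1(1) = 5
t_q=1/2 is in segment 0 (τ=1/2); S_0(τ)=-155/64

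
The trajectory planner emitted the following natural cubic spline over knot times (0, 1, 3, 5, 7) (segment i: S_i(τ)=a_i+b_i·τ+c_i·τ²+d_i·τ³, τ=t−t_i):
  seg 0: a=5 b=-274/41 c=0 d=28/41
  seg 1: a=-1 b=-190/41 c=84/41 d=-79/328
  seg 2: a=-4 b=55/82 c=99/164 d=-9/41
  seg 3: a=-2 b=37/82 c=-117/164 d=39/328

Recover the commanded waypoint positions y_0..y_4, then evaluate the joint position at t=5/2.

y_0=5 y_1=-1 y_2=-4 y_3=-2 y_4=-3
S(5/2) = -10901/2624

y_0 = S_0(0) = a_0 = 5
y_1 = S_1(0) = a_1 = -1
y_2 = S_2(0) = a_2 = -4
y_3 = S_3(0) = a_3 = -2
y_4 = S_3(2) = -3
t_q=5/2 is in segment 1 (τ=3/2); S_1(τ)=-10901/2624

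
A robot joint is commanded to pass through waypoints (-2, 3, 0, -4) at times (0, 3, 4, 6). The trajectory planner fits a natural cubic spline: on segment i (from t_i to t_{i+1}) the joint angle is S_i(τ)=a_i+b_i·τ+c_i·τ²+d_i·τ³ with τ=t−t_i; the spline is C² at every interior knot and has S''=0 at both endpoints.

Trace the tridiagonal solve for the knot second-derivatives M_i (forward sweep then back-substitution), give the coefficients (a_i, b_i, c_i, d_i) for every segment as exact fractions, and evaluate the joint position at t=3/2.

Δ: Δ0=5/3, Δ1=-3, Δ2=-2
row 1: diag=8, rhs=-28; c'=1/8, d'=-7/2
row 2: denom=6−1·1/8=47/8; d'=(6−1·-7/2)/(47/8)=76/47
back: M2=76/47
back: M1=-7/2−1/8·76/47=-174/47
M: M0=0, M1=-174/47, M2=76/47, M3=0
seg 0: a=-2, c=M0/2=0, d=(M1−M0)/(6·3)=-29/141, b=Δ0−h0·(2M0+M1)/6=496/141
seg 1: a=3, c=M1/2=-87/47, d=(M2−M1)/(6·1)=125/141, b=Δ1−h1·(2M1+M2)/6=-287/141
seg 2: a=0, c=M2/2=38/47, d=(M3−M2)/(6·2)=-19/141, b=Δ2−h2·(2M2+M3)/6=-434/141
t_q=3/2 → seg 0, τ=3/2; S=-2+496/141·τ+0·τ²+-29/141·τ³=971/376

  seg 0: a=-2 b=496/141 c=0 d=-29/141
  seg 1: a=3 b=-287/141 c=-87/47 d=125/141
  seg 2: a=0 b=-434/141 c=38/47 d=-19/141
S(3/2) = 971/376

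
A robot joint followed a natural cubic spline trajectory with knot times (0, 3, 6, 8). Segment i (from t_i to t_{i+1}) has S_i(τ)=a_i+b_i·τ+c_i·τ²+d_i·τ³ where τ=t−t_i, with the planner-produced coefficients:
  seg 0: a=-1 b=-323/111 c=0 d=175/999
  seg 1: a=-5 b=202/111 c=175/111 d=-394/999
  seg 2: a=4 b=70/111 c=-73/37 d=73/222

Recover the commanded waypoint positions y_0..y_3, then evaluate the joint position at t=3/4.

y_0=-1 y_1=-5 y_2=4 y_3=0
S(3/4) = -7361/2368

y_0 = S_0(0) = a_0 = -1
y_1 = S_1(0) = a_1 = -5
y_2 = S_2(0) = a_2 = 4
y_3 = S_2(2) = 0
t_q=3/4 is in segment 0 (τ=3/4); S_0(τ)=-7361/2368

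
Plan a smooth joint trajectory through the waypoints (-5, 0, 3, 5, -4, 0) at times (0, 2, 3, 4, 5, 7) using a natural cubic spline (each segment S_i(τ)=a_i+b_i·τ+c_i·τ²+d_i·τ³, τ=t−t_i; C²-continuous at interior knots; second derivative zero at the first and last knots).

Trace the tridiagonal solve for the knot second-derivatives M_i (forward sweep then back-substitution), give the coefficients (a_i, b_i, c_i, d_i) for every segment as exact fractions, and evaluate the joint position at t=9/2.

Δ: Δ0=5/2, Δ1=3, Δ2=2, Δ3=-9, Δ4=2
row 1: diag=6, rhs=3; c'=1/6, d'=1/2
row 2: denom=4−1·1/6=23/6; d'=(-6−1·1/2)/(23/6)=-39/23
row 3: denom=4−1·6/23=86/23; d'=(-66−1·-39/23)/(86/23)=-1479/86
row 4: denom=6−1·23/86=493/86; d'=(66−1·-1479/86)/(493/86)=7155/493
back: M4=7155/493
back: M3=-1479/86−23/86·7155/493=-10392/493
back: M2=-39/23−6/23·-10392/493=1875/493
back: M1=1/2−1/6·1875/493=-66/493
M: M0=0, M1=-66/493, M2=1875/493, M3=-10392/493, M4=7155/493, M5=0
seg 0: a=-5, c=M0/2=0, d=(M1−M0)/(6·2)=-11/986, b=Δ0−h0·(2M0+M1)/6=2509/986
seg 1: a=0, c=M1/2=-33/493, d=(M2−M1)/(6·1)=647/986, b=Δ1−h1·(2M1+M2)/6=2377/986
seg 2: a=3, c=M2/2=1875/986, d=(M3−M2)/(6·1)=-141/34, b=Δ2−h2·(2M2+M3)/6=2093/493
seg 3: a=5, c=M3/2=-5196/493, d=(M4−M3)/(6·1)=5849/986, b=Δ3−h3·(2M3+M4)/6=-4331/986
seg 4: a=-4, c=M4/2=7155/986, d=(M5−M4)/(6·2)=-2385/1972, b=Δ4−h4·(2M4+M5)/6=-3784/493
t_q=9/2 → seg 3, τ=1/2; S=5+-4331/986·τ+-5196/493·τ²+5849/986·τ³=7181/7888

  seg 0: a=-5 b=2509/986 c=0 d=-11/986
  seg 1: a=0 b=2377/986 c=-33/493 d=647/986
  seg 2: a=3 b=2093/493 c=1875/986 d=-141/34
  seg 3: a=5 b=-4331/986 c=-5196/493 d=5849/986
  seg 4: a=-4 b=-3784/493 c=7155/986 d=-2385/1972
S(9/2) = 7181/7888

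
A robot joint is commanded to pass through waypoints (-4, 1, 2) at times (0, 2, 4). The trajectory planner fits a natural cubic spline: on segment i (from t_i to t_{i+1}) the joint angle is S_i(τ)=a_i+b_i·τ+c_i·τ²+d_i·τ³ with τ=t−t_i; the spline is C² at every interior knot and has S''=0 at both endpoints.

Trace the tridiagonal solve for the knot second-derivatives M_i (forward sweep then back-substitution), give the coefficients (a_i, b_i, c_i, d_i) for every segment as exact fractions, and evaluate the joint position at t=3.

  seg 0: a=-4 b=3 c=0 d=-1/8
  seg 1: a=1 b=3/2 c=-3/4 d=1/8
S(3) = 15/8

Δ: Δ0=5/2, Δ1=1/2
row 1: diag=8, rhs=-12; c'=1/4, d'=-3/2
back: M1=-3/2
M: M0=0, M1=-3/2, M2=0
seg 0: a=-4, c=M0/2=0, d=(M1−M0)/(6·2)=-1/8, b=Δ0−h0·(2M0+M1)/6=3
seg 1: a=1, c=M1/2=-3/4, d=(M2−M1)/(6·2)=1/8, b=Δ1−h1·(2M1+M2)/6=3/2
t_q=3 → seg 1, τ=1; S=1+3/2·τ+-3/4·τ²+1/8·τ³=15/8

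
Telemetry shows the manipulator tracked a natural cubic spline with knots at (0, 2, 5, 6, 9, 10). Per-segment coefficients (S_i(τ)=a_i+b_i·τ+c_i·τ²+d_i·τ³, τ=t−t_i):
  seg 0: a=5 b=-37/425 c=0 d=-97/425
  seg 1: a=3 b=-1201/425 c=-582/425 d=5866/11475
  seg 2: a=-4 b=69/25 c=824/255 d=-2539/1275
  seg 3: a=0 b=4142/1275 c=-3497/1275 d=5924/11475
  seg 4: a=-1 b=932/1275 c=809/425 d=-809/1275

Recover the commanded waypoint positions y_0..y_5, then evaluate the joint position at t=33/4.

y_0 = S_0(0) = a_0 = 5
y_1 = S_1(0) = a_1 = 3
y_2 = S_2(0) = a_2 = -4
y_3 = S_3(0) = a_3 = 0
y_4 = S_4(0) = a_4 = -1
y_5 = S_4(1) = 1
t_q=33/4 is in segment 3 (τ=9/4); S_3(τ)=-591/850

y_0=5 y_1=3 y_2=-4 y_3=0 y_4=-1 y_5=1
S(33/4) = -591/850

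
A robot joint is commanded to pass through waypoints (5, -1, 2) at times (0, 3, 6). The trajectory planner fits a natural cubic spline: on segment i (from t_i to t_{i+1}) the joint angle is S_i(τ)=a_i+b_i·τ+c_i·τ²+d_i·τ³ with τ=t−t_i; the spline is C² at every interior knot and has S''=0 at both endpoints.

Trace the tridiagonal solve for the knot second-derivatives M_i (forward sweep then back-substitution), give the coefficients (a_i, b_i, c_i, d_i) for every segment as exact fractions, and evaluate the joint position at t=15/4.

  seg 0: a=5 b=-11/4 c=0 d=1/12
  seg 1: a=-1 b=-1/2 c=3/4 d=-1/12
S(15/4) = -253/256

Δ: Δ0=-2, Δ1=1
row 1: diag=12, rhs=18; c'=1/4, d'=3/2
back: M1=3/2
M: M0=0, M1=3/2, M2=0
seg 0: a=5, c=M0/2=0, d=(M1−M0)/(6·3)=1/12, b=Δ0−h0·(2M0+M1)/6=-11/4
seg 1: a=-1, c=M1/2=3/4, d=(M2−M1)/(6·3)=-1/12, b=Δ1−h1·(2M1+M2)/6=-1/2
t_q=15/4 → seg 1, τ=3/4; S=-1+-1/2·τ+3/4·τ²+-1/12·τ³=-253/256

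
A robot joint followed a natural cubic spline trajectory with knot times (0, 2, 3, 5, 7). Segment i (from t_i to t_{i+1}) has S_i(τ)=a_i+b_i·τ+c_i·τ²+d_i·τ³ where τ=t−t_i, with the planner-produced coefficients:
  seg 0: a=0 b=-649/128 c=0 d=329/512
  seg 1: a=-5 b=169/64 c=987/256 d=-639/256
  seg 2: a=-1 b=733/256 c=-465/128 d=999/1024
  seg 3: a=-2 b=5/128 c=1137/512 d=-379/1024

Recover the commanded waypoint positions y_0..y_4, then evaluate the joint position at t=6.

y_0 = S_0(0) = a_0 = 0
y_1 = S_1(0) = a_1 = -5
y_2 = S_2(0) = a_2 = -1
y_3 = S_3(0) = a_3 = -2
y_4 = S_3(2) = 4
t_q=6 is in segment 3 (τ=1); S_3(τ)=-113/1024

y_0=0 y_1=-5 y_2=-1 y_3=-2 y_4=4
S(6) = -113/1024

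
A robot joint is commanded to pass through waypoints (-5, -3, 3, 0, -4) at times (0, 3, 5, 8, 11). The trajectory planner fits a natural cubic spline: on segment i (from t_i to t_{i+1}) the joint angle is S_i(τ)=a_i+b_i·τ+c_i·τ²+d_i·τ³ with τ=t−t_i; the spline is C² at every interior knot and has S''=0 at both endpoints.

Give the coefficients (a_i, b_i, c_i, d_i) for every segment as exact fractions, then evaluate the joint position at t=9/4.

Δ: Δ0=2/3, Δ1=3, Δ2=-1, Δ3=-4/3
row 1: diag=10, rhs=14; c'=1/5, d'=7/5
row 2: denom=10−2·1/5=48/5; d'=(-24−2·7/5)/(48/5)=-67/24
row 3: denom=12−3·5/16=177/16; d'=(-2−3·-67/24)/(177/16)=34/59
back: M3=34/59
back: M2=-67/24−5/16·34/59=-526/177
back: M1=7/5−1/5·-526/177=353/177
M: M0=0, M1=353/177, M2=-526/177, M3=34/59, M4=0
seg 0: a=-5, c=M0/2=0, d=(M1−M0)/(6·3)=353/3186, b=Δ0−h0·(2M0+M1)/6=-39/118
seg 1: a=-3, c=M1/2=353/354, d=(M2−M1)/(6·2)=-293/708, b=Δ1−h1·(2M1+M2)/6=157/59
seg 2: a=3, c=M2/2=-263/177, d=(M3−M2)/(6·3)=314/1593, b=Δ2−h2·(2M2+M3)/6=298/177
seg 3: a=0, c=M3/2=17/59, d=(M4−M3)/(6·3)=-17/531, b=Δ3−h3·(2M3+M4)/6=-338/177
t_q=9/4 → seg 0, τ=9/4; S=-5+-39/118·τ+0·τ²+353/3186·τ³=-33845/7552

  seg 0: a=-5 b=-39/118 c=0 d=353/3186
  seg 1: a=-3 b=157/59 c=353/354 d=-293/708
  seg 2: a=3 b=298/177 c=-263/177 d=314/1593
  seg 3: a=0 b=-338/177 c=17/59 d=-17/531
S(9/4) = -33845/7552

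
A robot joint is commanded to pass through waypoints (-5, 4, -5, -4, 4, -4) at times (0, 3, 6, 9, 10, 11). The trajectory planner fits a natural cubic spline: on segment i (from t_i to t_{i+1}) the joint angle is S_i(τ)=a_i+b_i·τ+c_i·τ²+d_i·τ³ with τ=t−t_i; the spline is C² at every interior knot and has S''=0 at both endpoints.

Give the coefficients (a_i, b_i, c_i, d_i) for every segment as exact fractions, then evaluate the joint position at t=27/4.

  seg 0: a=-5 b=5659/1251 c=0 d=-1906/11259
  seg 1: a=4 b=-59/1251 c=-1906/1251 d=2024/11259
  seg 2: a=-5 b=-5423/1251 c=118/1251 d=5486/11259
  seg 3: a=-4 b=11743/1251 c=1868/417 d=-7339/1251
  seg 4: a=4 b=934/1251 c=-5471/417 d=5471/1251
S(27/4) = -35551/4448

Δ: Δ0=3, Δ1=-3, Δ2=1/3, Δ3=8, Δ4=-8
row 1: diag=12, rhs=-36; c'=1/4, d'=-3
row 2: denom=12−3·1/4=45/4; d'=(20−3·-3)/(45/4)=116/45
row 3: denom=8−3·4/15=36/5; d'=(46−3·116/45)/(36/5)=287/54
row 4: denom=4−1·5/36=139/36; d'=(-96−1·287/54)/(139/36)=-10942/417
back: M4=-10942/417
back: M3=287/54−5/36·-10942/417=3736/417
back: M2=116/45−4/15·3736/417=236/1251
back: M1=-3−1/4·236/1251=-3812/1251
M: M0=0, M1=-3812/1251, M2=236/1251, M3=3736/417, M4=-10942/417, M5=0
seg 0: a=-5, c=M0/2=0, d=(M1−M0)/(6·3)=-1906/11259, b=Δ0−h0·(2M0+M1)/6=5659/1251
seg 1: a=4, c=M1/2=-1906/1251, d=(M2−M1)/(6·3)=2024/11259, b=Δ1−h1·(2M1+M2)/6=-59/1251
seg 2: a=-5, c=M2/2=118/1251, d=(M3−M2)/(6·3)=5486/11259, b=Δ2−h2·(2M2+M3)/6=-5423/1251
seg 3: a=-4, c=M3/2=1868/417, d=(M4−M3)/(6·1)=-7339/1251, b=Δ3−h3·(2M3+M4)/6=11743/1251
seg 4: a=4, c=M4/2=-5471/417, d=(M5−M4)/(6·1)=5471/1251, b=Δ4−h4·(2M4+M5)/6=934/1251
t_q=27/4 → seg 2, τ=3/4; S=-5+-5423/1251·τ+118/1251·τ²+5486/11259·τ³=-35551/4448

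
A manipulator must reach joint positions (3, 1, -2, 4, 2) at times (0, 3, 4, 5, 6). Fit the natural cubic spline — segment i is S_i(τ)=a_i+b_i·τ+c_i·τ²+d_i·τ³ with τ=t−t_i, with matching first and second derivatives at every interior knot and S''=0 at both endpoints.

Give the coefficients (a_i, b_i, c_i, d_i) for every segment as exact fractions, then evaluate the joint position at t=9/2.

  seg 0: a=3 b=479/348 c=0 d=-79/348
  seg 1: a=1 b=-827/174 c=-237/116 d=1321/348
  seg 2: a=-2 b=887/348 c=271/29 d=-2051/348
  seg 3: a=4 b=619/174 c=-967/116 d=967/348
S(9/2) = 811/928

Δ: Δ0=-2/3, Δ1=-3, Δ2=6, Δ3=-2
row 1: diag=8, rhs=-14; c'=1/8, d'=-7/4
row 2: denom=4−1·1/8=31/8; d'=(54−1·-7/4)/(31/8)=446/31
row 3: denom=4−1·8/31=116/31; d'=(-48−1·446/31)/(116/31)=-967/58
back: M3=-967/58
back: M2=446/31−8/31·-967/58=542/29
back: M1=-7/4−1/8·542/29=-237/58
M: M0=0, M1=-237/58, M2=542/29, M3=-967/58, M4=0
seg 0: a=3, c=M0/2=0, d=(M1−M0)/(6·3)=-79/348, b=Δ0−h0·(2M0+M1)/6=479/348
seg 1: a=1, c=M1/2=-237/116, d=(M2−M1)/(6·1)=1321/348, b=Δ1−h1·(2M1+M2)/6=-827/174
seg 2: a=-2, c=M2/2=271/29, d=(M3−M2)/(6·1)=-2051/348, b=Δ2−h2·(2M2+M3)/6=887/348
seg 3: a=4, c=M3/2=-967/116, d=(M4−M3)/(6·1)=967/348, b=Δ3−h3·(2M3+M4)/6=619/174
t_q=9/2 → seg 2, τ=1/2; S=-2+887/348·τ+271/29·τ²+-2051/348·τ³=811/928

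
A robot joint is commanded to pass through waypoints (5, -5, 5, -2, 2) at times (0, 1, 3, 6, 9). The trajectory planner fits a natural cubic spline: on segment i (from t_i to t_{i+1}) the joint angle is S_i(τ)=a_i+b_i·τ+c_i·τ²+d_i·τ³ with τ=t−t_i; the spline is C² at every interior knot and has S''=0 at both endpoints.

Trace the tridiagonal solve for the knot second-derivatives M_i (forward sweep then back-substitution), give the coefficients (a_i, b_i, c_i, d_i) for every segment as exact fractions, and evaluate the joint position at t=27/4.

Δ: Δ0=-10, Δ1=5, Δ2=-7/3, Δ3=4/3
row 1: diag=6, rhs=90; c'=1/3, d'=15
row 2: denom=10−2·1/3=28/3; d'=(-44−2·15)/(28/3)=-111/14
row 3: denom=12−3·9/28=309/28; d'=(22−3·-111/14)/(309/28)=1282/309
back: M3=1282/309
back: M2=-111/14−9/28·1282/309=-954/103
back: M1=15−1/3·-954/103=1863/103
M: M0=0, M1=1863/103, M2=-954/103, M3=1282/309, M4=0
seg 0: a=5, c=M0/2=0, d=(M1−M0)/(6·1)=621/206, b=Δ0−h0·(2M0+M1)/6=-2681/206
seg 1: a=-5, c=M1/2=1863/206, d=(M2−M1)/(6·2)=-939/412, b=Δ1−h1·(2M1+M2)/6=-409/103
seg 2: a=5, c=M2/2=-477/103, d=(M3−M2)/(6·3)=2072/2781, b=Δ2−h2·(2M2+M3)/6=500/103
seg 3: a=-2, c=M3/2=641/309, d=(M4−M3)/(6·3)=-641/2781, b=Δ3−h3·(2M3+M4)/6=-290/103
t_q=27/4 → seg 3, τ=3/4; S=-2+-290/103·τ+641/309·τ²+-641/2781·τ³=-20053/6592

  seg 0: a=5 b=-2681/206 c=0 d=621/206
  seg 1: a=-5 b=-409/103 c=1863/206 d=-939/412
  seg 2: a=5 b=500/103 c=-477/103 d=2072/2781
  seg 3: a=-2 b=-290/103 c=641/309 d=-641/2781
S(27/4) = -20053/6592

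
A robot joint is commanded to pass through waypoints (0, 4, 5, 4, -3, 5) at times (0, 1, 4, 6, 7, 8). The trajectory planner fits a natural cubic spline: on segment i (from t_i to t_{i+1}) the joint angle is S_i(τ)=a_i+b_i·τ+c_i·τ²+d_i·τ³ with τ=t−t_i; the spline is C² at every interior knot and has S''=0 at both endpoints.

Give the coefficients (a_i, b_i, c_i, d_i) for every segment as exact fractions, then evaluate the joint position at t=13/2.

  seg 0: a=0 b=41959/9030 c=0 d=-5839/9030
  seg 1: a=4 b=12221/4515 c=-5839/3010 d=10373/27090
  seg 2: a=5 b=12697/9030 c=2267/1505 d=-5552/4515
  seg 3: a=4 b=-9449/1290 c=-8837/1505 d=11191/1806
  seg 4: a=-3 b=-2161/4515 c=38281/3010 d=-38281/9030
S(13/2) = -8567/24080

Δ: Δ0=4, Δ1=1/3, Δ2=-1/2, Δ3=-7, Δ4=8
row 1: diag=8, rhs=-22; c'=3/8, d'=-11/4
row 2: denom=10−3·3/8=71/8; d'=(-5−3·-11/4)/(71/8)=26/71
row 3: denom=6−2·16/71=394/71; d'=(-39−2·26/71)/(394/71)=-2821/394
row 4: denom=4−1·71/394=1505/394; d'=(90−1·-2821/394)/(1505/394)=38281/1505
back: M4=38281/1505
back: M3=-2821/394−71/394·38281/1505=-17674/1505
back: M2=26/71−16/71·-17674/1505=4534/1505
back: M1=-11/4−3/8·4534/1505=-5839/1505
M: M0=0, M1=-5839/1505, M2=4534/1505, M3=-17674/1505, M4=38281/1505, M5=0
seg 0: a=0, c=M0/2=0, d=(M1−M0)/(6·1)=-5839/9030, b=Δ0−h0·(2M0+M1)/6=41959/9030
seg 1: a=4, c=M1/2=-5839/3010, d=(M2−M1)/(6·3)=10373/27090, b=Δ1−h1·(2M1+M2)/6=12221/4515
seg 2: a=5, c=M2/2=2267/1505, d=(M3−M2)/(6·2)=-5552/4515, b=Δ2−h2·(2M2+M3)/6=12697/9030
seg 3: a=4, c=M3/2=-8837/1505, d=(M4−M3)/(6·1)=11191/1806, b=Δ3−h3·(2M3+M4)/6=-9449/1290
seg 4: a=-3, c=M4/2=38281/3010, d=(M5−M4)/(6·1)=-38281/9030, b=Δ4−h4·(2M4+M5)/6=-2161/4515
t_q=13/2 → seg 3, τ=1/2; S=4+-9449/1290·τ+-8837/1505·τ²+11191/1806·τ³=-8567/24080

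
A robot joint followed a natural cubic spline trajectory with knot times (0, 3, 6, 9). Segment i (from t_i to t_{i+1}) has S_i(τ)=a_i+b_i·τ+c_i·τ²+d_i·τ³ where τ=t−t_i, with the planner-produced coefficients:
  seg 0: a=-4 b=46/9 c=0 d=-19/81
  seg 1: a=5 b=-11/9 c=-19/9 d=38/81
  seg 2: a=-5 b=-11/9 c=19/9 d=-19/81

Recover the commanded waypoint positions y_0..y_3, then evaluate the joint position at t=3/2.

y_0=-4 y_1=5 y_2=-5 y_3=4
S(3/2) = 23/8

y_0 = S_0(0) = a_0 = -4
y_1 = S_1(0) = a_1 = 5
y_2 = S_2(0) = a_2 = -5
y_3 = S_2(3) = 4
t_q=3/2 is in segment 0 (τ=3/2); S_0(τ)=23/8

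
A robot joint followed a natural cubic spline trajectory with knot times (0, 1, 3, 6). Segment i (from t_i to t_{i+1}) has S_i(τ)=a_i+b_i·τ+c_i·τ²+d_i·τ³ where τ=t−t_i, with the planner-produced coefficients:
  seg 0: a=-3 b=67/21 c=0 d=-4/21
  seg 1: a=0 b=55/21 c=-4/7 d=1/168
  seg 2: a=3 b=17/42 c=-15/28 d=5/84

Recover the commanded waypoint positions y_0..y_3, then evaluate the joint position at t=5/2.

y_0=-3 y_1=0 y_2=3 y_3=1
S(5/2) = 1193/448

y_0 = S_0(0) = a_0 = -3
y_1 = S_1(0) = a_1 = 0
y_2 = S_2(0) = a_2 = 3
y_3 = S_2(3) = 1
t_q=5/2 is in segment 1 (τ=3/2); S_1(τ)=1193/448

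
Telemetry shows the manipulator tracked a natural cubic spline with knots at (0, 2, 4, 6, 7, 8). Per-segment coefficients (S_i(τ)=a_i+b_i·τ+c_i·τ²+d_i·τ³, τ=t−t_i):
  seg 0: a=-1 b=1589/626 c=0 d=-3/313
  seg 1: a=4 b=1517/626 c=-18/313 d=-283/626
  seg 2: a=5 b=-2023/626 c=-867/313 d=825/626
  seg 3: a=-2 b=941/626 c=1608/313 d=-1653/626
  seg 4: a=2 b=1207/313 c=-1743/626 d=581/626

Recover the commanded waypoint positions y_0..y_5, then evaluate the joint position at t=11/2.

y_0 = S_0(0) = a_0 = -1
y_1 = S_1(0) = a_1 = 4
y_2 = S_2(0) = a_2 = 5
y_3 = S_3(0) = a_3 = -2
y_4 = S_4(0) = a_4 = 2
y_5 = S_4(1) = 4
t_q=11/2 is in segment 2 (τ=3/2); S_2(τ)=-8173/5008

y_0=-1 y_1=4 y_2=5 y_3=-2 y_4=2 y_5=4
S(11/2) = -8173/5008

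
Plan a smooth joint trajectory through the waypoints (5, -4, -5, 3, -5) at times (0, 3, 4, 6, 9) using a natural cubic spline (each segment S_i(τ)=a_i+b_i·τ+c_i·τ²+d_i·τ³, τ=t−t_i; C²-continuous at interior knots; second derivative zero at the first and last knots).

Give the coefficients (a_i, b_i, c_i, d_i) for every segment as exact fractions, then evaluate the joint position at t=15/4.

  seg 0: a=5 b=-10/3 c=0 d=1/27
  seg 1: a=-4 b=-7/3 c=1/3 d=1
  seg 2: a=-5 b=4/3 c=10/3 d=-1
  seg 3: a=3 b=8/3 c=-8/3 d=8/27
S(15/4) = -329/64

Δ: Δ0=-3, Δ1=-1, Δ2=4, Δ3=-8/3
row 1: diag=8, rhs=12; c'=1/8, d'=3/2
row 2: denom=6−1·1/8=47/8; d'=(30−1·3/2)/(47/8)=228/47
row 3: denom=10−2·16/47=438/47; d'=(-40−2·228/47)/(438/47)=-16/3
back: M3=-16/3
back: M2=228/47−16/47·-16/3=20/3
back: M1=3/2−1/8·20/3=2/3
M: M0=0, M1=2/3, M2=20/3, M3=-16/3, M4=0
seg 0: a=5, c=M0/2=0, d=(M1−M0)/(6·3)=1/27, b=Δ0−h0·(2M0+M1)/6=-10/3
seg 1: a=-4, c=M1/2=1/3, d=(M2−M1)/(6·1)=1, b=Δ1−h1·(2M1+M2)/6=-7/3
seg 2: a=-5, c=M2/2=10/3, d=(M3−M2)/(6·2)=-1, b=Δ2−h2·(2M2+M3)/6=4/3
seg 3: a=3, c=M3/2=-8/3, d=(M4−M3)/(6·3)=8/27, b=Δ3−h3·(2M3+M4)/6=8/3
t_q=15/4 → seg 1, τ=3/4; S=-4+-7/3·τ+1/3·τ²+1·τ³=-329/64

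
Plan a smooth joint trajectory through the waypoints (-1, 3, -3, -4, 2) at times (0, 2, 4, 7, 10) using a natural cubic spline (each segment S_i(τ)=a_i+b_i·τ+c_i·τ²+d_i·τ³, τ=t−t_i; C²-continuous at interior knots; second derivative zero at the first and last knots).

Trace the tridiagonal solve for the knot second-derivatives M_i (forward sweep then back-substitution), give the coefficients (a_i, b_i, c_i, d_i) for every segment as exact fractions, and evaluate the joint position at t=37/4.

  seg 0: a=-1 b=289/84 c=0 d=-121/336
  seg 1: a=3 b=-37/42 c=-121/56 d=185/336
  seg 2: a=-3 b=-35/12 c=8/7 d=-71/756
  seg 3: a=-4 b=59/42 c=25/84 d=-25/756
S(37/4) = 521/1792

Δ: Δ0=2, Δ1=-3, Δ2=-1/3, Δ3=2
row 1: diag=8, rhs=-30; c'=1/4, d'=-15/4
row 2: denom=10−2·1/4=19/2; d'=(16−2·-15/4)/(19/2)=47/19
row 3: denom=12−3·6/19=210/19; d'=(14−3·47/19)/(210/19)=25/42
back: M3=25/42
back: M2=47/19−6/19·25/42=16/7
back: M1=-15/4−1/4·16/7=-121/28
M: M0=0, M1=-121/28, M2=16/7, M3=25/42, M4=0
seg 0: a=-1, c=M0/2=0, d=(M1−M0)/(6·2)=-121/336, b=Δ0−h0·(2M0+M1)/6=289/84
seg 1: a=3, c=M1/2=-121/56, d=(M2−M1)/(6·2)=185/336, b=Δ1−h1·(2M1+M2)/6=-37/42
seg 2: a=-3, c=M2/2=8/7, d=(M3−M2)/(6·3)=-71/756, b=Δ2−h2·(2M2+M3)/6=-35/12
seg 3: a=-4, c=M3/2=25/84, d=(M4−M3)/(6·3)=-25/756, b=Δ3−h3·(2M3+M4)/6=59/42
t_q=37/4 → seg 3, τ=9/4; S=-4+59/42·τ+25/84·τ²+-25/756·τ³=521/1792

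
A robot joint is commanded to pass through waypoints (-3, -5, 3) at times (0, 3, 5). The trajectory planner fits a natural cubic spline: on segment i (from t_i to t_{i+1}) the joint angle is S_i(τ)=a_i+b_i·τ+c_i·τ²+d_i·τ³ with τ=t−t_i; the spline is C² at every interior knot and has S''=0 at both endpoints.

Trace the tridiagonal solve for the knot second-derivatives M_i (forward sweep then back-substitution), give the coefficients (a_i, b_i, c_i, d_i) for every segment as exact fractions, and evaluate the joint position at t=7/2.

Δ: Δ0=-2/3, Δ1=4
row 1: diag=10, rhs=28; c'=1/5, d'=14/5
back: M1=14/5
M: M0=0, M1=14/5, M2=0
seg 0: a=-3, c=M0/2=0, d=(M1−M0)/(6·3)=7/45, b=Δ0−h0·(2M0+M1)/6=-31/15
seg 1: a=-5, c=M1/2=7/5, d=(M2−M1)/(6·2)=-7/30, b=Δ1−h1·(2M1+M2)/6=32/15
t_q=7/2 → seg 1, τ=1/2; S=-5+32/15·τ+7/5·τ²+-7/30·τ³=-289/80

  seg 0: a=-3 b=-31/15 c=0 d=7/45
  seg 1: a=-5 b=32/15 c=7/5 d=-7/30
S(7/2) = -289/80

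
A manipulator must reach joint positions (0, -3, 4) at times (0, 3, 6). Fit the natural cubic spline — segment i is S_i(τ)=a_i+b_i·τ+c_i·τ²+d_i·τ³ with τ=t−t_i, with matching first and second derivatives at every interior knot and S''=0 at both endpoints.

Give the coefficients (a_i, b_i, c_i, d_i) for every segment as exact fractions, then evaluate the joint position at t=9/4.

  seg 0: a=0 b=-11/6 c=0 d=5/54
  seg 1: a=-3 b=2/3 c=5/6 d=-5/54
S(9/4) = -393/128

Δ: Δ0=-1, Δ1=7/3
row 1: diag=12, rhs=20; c'=1/4, d'=5/3
back: M1=5/3
M: M0=0, M1=5/3, M2=0
seg 0: a=0, c=M0/2=0, d=(M1−M0)/(6·3)=5/54, b=Δ0−h0·(2M0+M1)/6=-11/6
seg 1: a=-3, c=M1/2=5/6, d=(M2−M1)/(6·3)=-5/54, b=Δ1−h1·(2M1+M2)/6=2/3
t_q=9/4 → seg 0, τ=9/4; S=0+-11/6·τ+0·τ²+5/54·τ³=-393/128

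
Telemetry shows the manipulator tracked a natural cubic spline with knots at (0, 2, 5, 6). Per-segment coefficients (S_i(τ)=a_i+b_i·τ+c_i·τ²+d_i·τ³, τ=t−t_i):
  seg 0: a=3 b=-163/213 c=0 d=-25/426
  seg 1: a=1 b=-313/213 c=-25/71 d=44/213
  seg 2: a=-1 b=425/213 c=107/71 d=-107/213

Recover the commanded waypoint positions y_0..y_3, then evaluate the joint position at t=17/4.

y_0=3 y_1=1 y_2=-1 y_3=2
S(17/4) = -493/284

y_0 = S_0(0) = a_0 = 3
y_1 = S_1(0) = a_1 = 1
y_2 = S_2(0) = a_2 = -1
y_3 = S_2(1) = 2
t_q=17/4 is in segment 1 (τ=9/4); S_1(τ)=-493/284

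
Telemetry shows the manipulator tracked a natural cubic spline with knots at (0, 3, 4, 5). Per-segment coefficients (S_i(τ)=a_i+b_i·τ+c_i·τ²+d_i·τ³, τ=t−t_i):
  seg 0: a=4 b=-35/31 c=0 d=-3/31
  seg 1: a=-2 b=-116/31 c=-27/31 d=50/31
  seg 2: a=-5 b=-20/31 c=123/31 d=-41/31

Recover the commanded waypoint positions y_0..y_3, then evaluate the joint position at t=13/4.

y_0=4 y_1=-2 y_2=-5 y_3=-3
S(13/4) = -2941/992

y_0 = S_0(0) = a_0 = 4
y_1 = S_1(0) = a_1 = -2
y_2 = S_2(0) = a_2 = -5
y_3 = S_2(1) = -3
t_q=13/4 is in segment 1 (τ=1/4); S_1(τ)=-2941/992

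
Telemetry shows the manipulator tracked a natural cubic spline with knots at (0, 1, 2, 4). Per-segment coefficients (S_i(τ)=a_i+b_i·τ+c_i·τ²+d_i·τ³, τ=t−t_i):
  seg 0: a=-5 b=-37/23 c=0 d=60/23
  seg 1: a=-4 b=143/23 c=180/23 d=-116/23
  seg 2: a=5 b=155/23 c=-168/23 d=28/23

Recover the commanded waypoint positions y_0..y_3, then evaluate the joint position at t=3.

y_0 = S_0(0) = a_0 = -5
y_1 = S_1(0) = a_1 = -4
y_2 = S_2(0) = a_2 = 5
y_3 = S_2(2) = -1
t_q=3 is in segment 2 (τ=1); S_2(τ)=130/23

y_0=-5 y_1=-4 y_2=5 y_3=-1
S(3) = 130/23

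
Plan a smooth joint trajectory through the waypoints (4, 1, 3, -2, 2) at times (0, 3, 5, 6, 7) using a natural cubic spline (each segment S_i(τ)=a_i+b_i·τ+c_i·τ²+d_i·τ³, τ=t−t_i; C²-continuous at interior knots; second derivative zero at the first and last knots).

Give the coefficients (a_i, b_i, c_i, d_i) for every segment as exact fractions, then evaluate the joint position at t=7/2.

Δ: Δ0=-1, Δ1=1, Δ2=-5, Δ3=4
row 1: diag=10, rhs=12; c'=1/5, d'=6/5
row 2: denom=6−2·1/5=28/5; d'=(-36−2·6/5)/(28/5)=-48/7
row 3: denom=4−1·5/28=107/28; d'=(54−1·-48/7)/(107/28)=1704/107
back: M3=1704/107
back: M2=-48/7−5/28·1704/107=-1038/107
back: M1=6/5−1/5·-1038/107=336/107
M: M0=0, M1=336/107, M2=-1038/107, M3=1704/107, M4=0
seg 0: a=4, c=M0/2=0, d=(M1−M0)/(6·3)=56/321, b=Δ0−h0·(2M0+M1)/6=-275/107
seg 1: a=1, c=M1/2=168/107, d=(M2−M1)/(6·2)=-229/214, b=Δ1−h1·(2M1+M2)/6=229/107
seg 2: a=3, c=M2/2=-519/107, d=(M3−M2)/(6·1)=457/107, b=Δ2−h2·(2M2+M3)/6=-473/107
seg 3: a=-2, c=M3/2=852/107, d=(M4−M3)/(6·1)=-284/107, b=Δ3−h3·(2M3+M4)/6=-140/107
t_q=7/2 → seg 1, τ=1/2; S=1+229/107·τ+168/107·τ²+-229/214·τ³=3987/1712

  seg 0: a=4 b=-275/107 c=0 d=56/321
  seg 1: a=1 b=229/107 c=168/107 d=-229/214
  seg 2: a=3 b=-473/107 c=-519/107 d=457/107
  seg 3: a=-2 b=-140/107 c=852/107 d=-284/107
S(7/2) = 3987/1712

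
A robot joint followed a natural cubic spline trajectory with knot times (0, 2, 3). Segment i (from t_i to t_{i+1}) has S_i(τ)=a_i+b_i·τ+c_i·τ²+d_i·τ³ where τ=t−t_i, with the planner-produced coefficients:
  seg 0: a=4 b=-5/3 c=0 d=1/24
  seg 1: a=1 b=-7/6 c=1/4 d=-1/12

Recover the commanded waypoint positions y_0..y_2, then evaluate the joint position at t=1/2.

y_0=4 y_1=1 y_2=0
S(1/2) = 203/64

y_0 = S_0(0) = a_0 = 4
y_1 = S_1(0) = a_1 = 1
y_2 = S_1(1) = 0
t_q=1/2 is in segment 0 (τ=1/2); S_0(τ)=203/64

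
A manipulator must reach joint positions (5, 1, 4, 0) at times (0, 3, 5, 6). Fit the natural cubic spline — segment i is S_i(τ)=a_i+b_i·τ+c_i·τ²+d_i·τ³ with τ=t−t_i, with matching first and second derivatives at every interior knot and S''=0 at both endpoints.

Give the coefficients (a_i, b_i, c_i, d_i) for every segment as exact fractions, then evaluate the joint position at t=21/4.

Δ: Δ0=-4/3, Δ1=3/2, Δ2=-4
row 1: diag=10, rhs=17; c'=1/5, d'=17/10
row 2: denom=6−2·1/5=28/5; d'=(-33−2·17/10)/(28/5)=-13/2
back: M2=-13/2
back: M1=17/10−1/5·-13/2=3
M: M0=0, M1=3, M2=-13/2, M3=0
seg 0: a=5, c=M0/2=0, d=(M1−M0)/(6·3)=1/6, b=Δ0−h0·(2M0+M1)/6=-17/6
seg 1: a=1, c=M1/2=3/2, d=(M2−M1)/(6·2)=-19/24, b=Δ1−h1·(2M1+M2)/6=5/3
seg 2: a=4, c=M2/2=-13/4, d=(M3−M2)/(6·1)=13/12, b=Δ2−h2·(2M2+M3)/6=-11/6
t_q=21/4 → seg 2, τ=1/4; S=4+-11/6·τ+-13/4·τ²+13/12·τ³=859/256

  seg 0: a=5 b=-17/6 c=0 d=1/6
  seg 1: a=1 b=5/3 c=3/2 d=-19/24
  seg 2: a=4 b=-11/6 c=-13/4 d=13/12
S(21/4) = 859/256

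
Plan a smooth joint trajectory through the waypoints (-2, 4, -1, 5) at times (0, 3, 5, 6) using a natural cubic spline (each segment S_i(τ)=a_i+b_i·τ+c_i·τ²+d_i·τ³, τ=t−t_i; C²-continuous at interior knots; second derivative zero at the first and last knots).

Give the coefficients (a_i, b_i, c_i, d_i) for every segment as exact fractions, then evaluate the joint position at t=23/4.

Δ: Δ0=2, Δ1=-5/2, Δ2=6
row 1: diag=10, rhs=-27; c'=1/5, d'=-27/10
row 2: denom=6−2·1/5=28/5; d'=(51−2·-27/10)/(28/5)=141/14
back: M2=141/14
back: M1=-27/10−1/5·141/14=-33/7
M: M0=0, M1=-33/7, M2=141/14, M3=0
seg 0: a=-2, c=M0/2=0, d=(M1−M0)/(6·3)=-11/42, b=Δ0−h0·(2M0+M1)/6=61/14
seg 1: a=4, c=M1/2=-33/14, d=(M2−M1)/(6·2)=69/56, b=Δ1−h1·(2M1+M2)/6=-19/7
seg 2: a=-1, c=M2/2=141/28, d=(M3−M2)/(6·1)=-47/28, b=Δ2−h2·(2M2+M3)/6=37/14
t_q=23/4 → seg 2, τ=3/4; S=-1+37/14·τ+141/28·τ²+-47/28·τ³=5567/1792

  seg 0: a=-2 b=61/14 c=0 d=-11/42
  seg 1: a=4 b=-19/7 c=-33/14 d=69/56
  seg 2: a=-1 b=37/14 c=141/28 d=-47/28
S(23/4) = 5567/1792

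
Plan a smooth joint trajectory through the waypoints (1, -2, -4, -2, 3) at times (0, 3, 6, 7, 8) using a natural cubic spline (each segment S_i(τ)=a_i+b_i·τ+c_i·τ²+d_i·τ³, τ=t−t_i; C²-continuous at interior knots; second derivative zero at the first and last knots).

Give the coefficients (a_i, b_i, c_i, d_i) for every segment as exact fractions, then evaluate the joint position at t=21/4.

Δ: Δ0=-1, Δ1=-2/3, Δ2=2, Δ3=5
row 1: diag=12, rhs=2; c'=1/4, d'=1/6
row 2: denom=8−3·1/4=29/4; d'=(16−3·1/6)/(29/4)=62/29
row 3: denom=4−1·4/29=112/29; d'=(18−1·62/29)/(112/29)=115/28
back: M3=115/28
back: M2=62/29−4/29·115/28=11/7
back: M1=1/6−1/4·11/7=-19/84
M: M0=0, M1=-19/84, M2=11/7, M3=115/28, M4=0
seg 0: a=1, c=M0/2=0, d=(M1−M0)/(6·3)=-19/1512, b=Δ0−h0·(2M0+M1)/6=-149/168
seg 1: a=-2, c=M1/2=-19/168, d=(M2−M1)/(6·3)=151/1512, b=Δ1−h1·(2M1+M2)/6=-103/84
seg 2: a=-4, c=M2/2=11/14, d=(M3−M2)/(6·1)=71/168, b=Δ2−h2·(2M2+M3)/6=19/24
seg 3: a=-2, c=M3/2=115/56, d=(M4−M3)/(6·1)=-115/168, b=Δ3−h3·(2M3+M4)/6=305/84
t_q=21/4 → seg 1, τ=9/4; S=-2+-103/84·τ+-19/168·τ²+151/1512·τ³=-15031/3584

  seg 0: a=1 b=-149/168 c=0 d=-19/1512
  seg 1: a=-2 b=-103/84 c=-19/168 d=151/1512
  seg 2: a=-4 b=19/24 c=11/14 d=71/168
  seg 3: a=-2 b=305/84 c=115/56 d=-115/168
S(21/4) = -15031/3584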